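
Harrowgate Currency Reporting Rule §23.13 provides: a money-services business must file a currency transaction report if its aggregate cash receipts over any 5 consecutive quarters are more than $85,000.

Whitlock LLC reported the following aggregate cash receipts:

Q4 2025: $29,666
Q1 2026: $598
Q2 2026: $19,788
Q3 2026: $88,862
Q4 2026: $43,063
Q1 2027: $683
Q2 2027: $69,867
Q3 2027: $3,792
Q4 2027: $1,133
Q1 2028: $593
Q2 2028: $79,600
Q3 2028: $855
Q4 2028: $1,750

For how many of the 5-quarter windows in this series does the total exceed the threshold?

Q4 2025–Q4 2026: $29,666 + $598 + $19,788 + $88,862 + $43,063 = $181,977 (over)
Q1 2026–Q1 2027: $598 + $19,788 + $88,862 + $43,063 + $683 = $152,994 (over)
Q2 2026–Q2 2027: $19,788 + $88,862 + $43,063 + $683 + $69,867 = $222,263 (over)
Q3 2026–Q3 2027: $88,862 + $43,063 + $683 + $69,867 + $3,792 = $206,267 (over)
Q4 2026–Q4 2027: $43,063 + $683 + $69,867 + $3,792 + $1,133 = $118,538 (over)
Q1 2027–Q1 2028: $683 + $69,867 + $3,792 + $1,133 + $593 = $76,068 (under)
Q2 2027–Q2 2028: $69,867 + $3,792 + $1,133 + $593 + $79,600 = $154,985 (over)
Q3 2027–Q3 2028: $3,792 + $1,133 + $593 + $79,600 + $855 = $85,973 (over)
Q4 2027–Q4 2028: $1,133 + $593 + $79,600 + $855 + $1,750 = $83,931 (under)
7 windows exceed the threshold.

7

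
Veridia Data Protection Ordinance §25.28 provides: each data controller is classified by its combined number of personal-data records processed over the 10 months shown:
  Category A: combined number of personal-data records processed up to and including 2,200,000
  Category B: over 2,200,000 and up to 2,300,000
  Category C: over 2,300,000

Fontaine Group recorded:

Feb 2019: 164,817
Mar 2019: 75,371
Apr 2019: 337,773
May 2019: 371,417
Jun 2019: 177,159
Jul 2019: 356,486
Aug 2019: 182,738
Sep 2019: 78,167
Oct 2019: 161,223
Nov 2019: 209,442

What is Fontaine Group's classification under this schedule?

Category A

Combined number of personal-data records processed: 164,817 + 75,371 + 337,773 + 371,417 + 177,159 + 356,486 + 182,738 + 78,167 + 161,223 + 209,442 = 2,114,593.
2,114,593 ≤ 2,200,000, so Category A applies.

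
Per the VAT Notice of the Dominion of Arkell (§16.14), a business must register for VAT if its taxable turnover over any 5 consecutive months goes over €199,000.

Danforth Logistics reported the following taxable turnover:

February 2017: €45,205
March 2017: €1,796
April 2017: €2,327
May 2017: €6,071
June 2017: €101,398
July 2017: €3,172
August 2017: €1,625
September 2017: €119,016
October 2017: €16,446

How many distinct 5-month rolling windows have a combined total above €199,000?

February 2017–June 2017: €45,205 + €1,796 + €2,327 + €6,071 + €101,398 = €156,797 (under)
March 2017–July 2017: €1,796 + €2,327 + €6,071 + €101,398 + €3,172 = €114,764 (under)
April 2017–August 2017: €2,327 + €6,071 + €101,398 + €3,172 + €1,625 = €114,593 (under)
May 2017–September 2017: €6,071 + €101,398 + €3,172 + €1,625 + €119,016 = €231,282 (over)
June 2017–October 2017: €101,398 + €3,172 + €1,625 + €119,016 + €16,446 = €241,657 (over)
2 windows exceed the threshold.

2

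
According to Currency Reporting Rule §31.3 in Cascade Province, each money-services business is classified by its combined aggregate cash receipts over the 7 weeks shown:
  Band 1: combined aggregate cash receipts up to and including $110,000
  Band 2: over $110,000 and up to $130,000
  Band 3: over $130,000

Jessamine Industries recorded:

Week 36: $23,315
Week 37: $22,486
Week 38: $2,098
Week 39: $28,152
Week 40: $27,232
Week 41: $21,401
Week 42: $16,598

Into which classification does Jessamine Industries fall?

Band 3

Combined aggregate cash receipts: $23,315 + $22,486 + $2,098 + $28,152 + $27,232 + $21,401 + $16,598 = $141,282.
$141,282 > $130,000, so Band 3 applies.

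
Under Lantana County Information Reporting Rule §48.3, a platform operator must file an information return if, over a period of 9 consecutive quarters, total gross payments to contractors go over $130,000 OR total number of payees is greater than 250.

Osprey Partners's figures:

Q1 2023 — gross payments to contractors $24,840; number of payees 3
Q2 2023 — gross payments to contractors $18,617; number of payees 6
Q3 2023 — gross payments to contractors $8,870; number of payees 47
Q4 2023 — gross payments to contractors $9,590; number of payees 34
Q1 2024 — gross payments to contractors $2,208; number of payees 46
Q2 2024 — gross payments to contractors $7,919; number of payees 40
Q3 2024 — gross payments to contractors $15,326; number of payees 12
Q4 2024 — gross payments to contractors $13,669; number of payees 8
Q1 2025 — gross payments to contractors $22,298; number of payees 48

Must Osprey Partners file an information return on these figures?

Total gross payments to contractors: $24,840 + $18,617 + $8,870 + $9,590 + $2,208 + $7,919 + $15,326 + $13,669 + $22,298 = $123,337 (≤ $130,000).
Total number of payees: 3 + 6 + 47 + 34 + 46 + 40 + 12 + 8 + 48 = 244 (≤ 250).
The test is 'or': neither threshold is exceeded.

No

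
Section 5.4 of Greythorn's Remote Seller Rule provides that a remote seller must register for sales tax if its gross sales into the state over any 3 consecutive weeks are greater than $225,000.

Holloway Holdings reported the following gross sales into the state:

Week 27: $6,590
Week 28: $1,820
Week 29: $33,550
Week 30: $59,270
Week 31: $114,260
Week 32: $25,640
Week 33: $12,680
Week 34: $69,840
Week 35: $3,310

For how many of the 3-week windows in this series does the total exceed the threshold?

Week 27–Week 29: $6,590 + $1,820 + $33,550 = $41,960 (under)
Week 28–Week 30: $1,820 + $33,550 + $59,270 = $94,640 (under)
Week 29–Week 31: $33,550 + $59,270 + $114,260 = $207,080 (under)
Week 30–Week 32: $59,270 + $114,260 + $25,640 = $199,170 (under)
Week 31–Week 33: $114,260 + $25,640 + $12,680 = $152,580 (under)
Week 32–Week 34: $25,640 + $12,680 + $69,840 = $108,160 (under)
Week 33–Week 35: $12,680 + $69,840 + $3,310 = $85,830 (under)
0 windows exceed the threshold.

0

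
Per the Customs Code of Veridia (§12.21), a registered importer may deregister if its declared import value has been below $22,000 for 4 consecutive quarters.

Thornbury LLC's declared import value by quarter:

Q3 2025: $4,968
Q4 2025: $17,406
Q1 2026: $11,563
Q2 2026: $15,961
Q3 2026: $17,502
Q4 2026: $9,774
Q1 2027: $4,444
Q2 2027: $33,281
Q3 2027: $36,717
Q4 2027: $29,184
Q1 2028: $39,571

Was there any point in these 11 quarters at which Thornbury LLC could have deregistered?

Quarters below $22,000: Q3 2025, Q4 2025, Q1 2026, Q2 2026, Q3 2026, Q4 2026, Q1 2027.
Longest run of consecutive quarters below the threshold: 7.
7 ≥ 4, so Thornbury LLC became eligible.

Yes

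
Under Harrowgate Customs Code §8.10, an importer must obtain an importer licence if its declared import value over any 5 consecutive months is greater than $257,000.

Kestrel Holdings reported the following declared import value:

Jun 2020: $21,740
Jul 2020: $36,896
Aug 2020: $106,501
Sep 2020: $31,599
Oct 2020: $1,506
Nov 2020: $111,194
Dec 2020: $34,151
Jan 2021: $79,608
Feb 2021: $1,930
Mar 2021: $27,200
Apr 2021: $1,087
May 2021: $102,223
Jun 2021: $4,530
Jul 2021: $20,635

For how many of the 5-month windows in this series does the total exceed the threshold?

3

Jun 2020–Oct 2020: $21,740 + $36,896 + $106,501 + $31,599 + $1,506 = $198,242 (under)
Jul 2020–Nov 2020: $36,896 + $106,501 + $31,599 + $1,506 + $111,194 = $287,696 (over)
Aug 2020–Dec 2020: $106,501 + $31,599 + $1,506 + $111,194 + $34,151 = $284,951 (over)
Sep 2020–Jan 2021: $31,599 + $1,506 + $111,194 + $34,151 + $79,608 = $258,058 (over)
Oct 2020–Feb 2021: $1,506 + $111,194 + $34,151 + $79,608 + $1,930 = $228,389 (under)
Nov 2020–Mar 2021: $111,194 + $34,151 + $79,608 + $1,930 + $27,200 = $254,083 (under)
Dec 2020–Apr 2021: $34,151 + $79,608 + $1,930 + $27,200 + $1,087 = $143,976 (under)
Jan 2021–May 2021: $79,608 + $1,930 + $27,200 + $1,087 + $102,223 = $212,048 (under)
Feb 2021–Jun 2021: $1,930 + $27,200 + $1,087 + $102,223 + $4,530 = $136,970 (under)
Mar 2021–Jul 2021: $27,200 + $1,087 + $102,223 + $4,530 + $20,635 = $155,675 (under)
3 windows exceed the threshold.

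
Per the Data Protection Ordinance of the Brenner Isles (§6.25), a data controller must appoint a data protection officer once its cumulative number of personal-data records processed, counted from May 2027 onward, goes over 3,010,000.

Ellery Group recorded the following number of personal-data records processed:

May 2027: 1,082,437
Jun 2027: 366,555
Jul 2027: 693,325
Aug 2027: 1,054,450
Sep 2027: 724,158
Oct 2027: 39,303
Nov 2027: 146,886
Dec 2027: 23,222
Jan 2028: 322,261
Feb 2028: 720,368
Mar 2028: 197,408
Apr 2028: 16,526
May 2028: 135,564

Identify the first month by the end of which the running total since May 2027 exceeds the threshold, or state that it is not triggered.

Through May 2027: 1,082,437
Through Jun 2027: 1,448,992
Through Jul 2027: 2,142,317
Through Aug 2027: 3,196,767 ← exceeds threshold

Aug 2027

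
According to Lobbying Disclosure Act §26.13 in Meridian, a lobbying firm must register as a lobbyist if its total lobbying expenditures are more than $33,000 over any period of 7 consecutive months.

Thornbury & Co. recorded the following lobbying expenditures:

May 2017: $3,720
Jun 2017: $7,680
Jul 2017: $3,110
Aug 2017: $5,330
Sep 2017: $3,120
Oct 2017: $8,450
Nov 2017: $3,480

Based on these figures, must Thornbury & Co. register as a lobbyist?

Yes

Total lobbying expenditures: $3,720 + $7,680 + $3,110 + $5,330 + $3,120 + $8,450 + $3,480 = $34,890.
$34,890 > $33,000, so the threshold is exceeded.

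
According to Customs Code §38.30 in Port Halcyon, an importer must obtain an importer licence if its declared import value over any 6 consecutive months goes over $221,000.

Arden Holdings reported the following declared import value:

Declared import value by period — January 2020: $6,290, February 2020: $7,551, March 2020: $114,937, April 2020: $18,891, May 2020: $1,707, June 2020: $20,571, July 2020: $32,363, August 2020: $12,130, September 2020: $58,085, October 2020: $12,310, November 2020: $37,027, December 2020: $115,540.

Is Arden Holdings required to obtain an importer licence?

Yes

January 2020–June 2020: $6,290 + $7,551 + $114,937 + $18,891 + $1,707 + $20,571 = $169,947 (under)
February 2020–July 2020: $7,551 + $114,937 + $18,891 + $1,707 + $20,571 + $32,363 = $196,020 (under)
March 2020–August 2020: $114,937 + $18,891 + $1,707 + $20,571 + $32,363 + $12,130 = $200,599 (under)
April 2020–September 2020: $18,891 + $1,707 + $20,571 + $32,363 + $12,130 + $58,085 = $143,747 (under)
May 2020–October 2020: $1,707 + $20,571 + $32,363 + $12,130 + $58,085 + $12,310 = $137,166 (under)
June 2020–November 2020: $20,571 + $32,363 + $12,130 + $58,085 + $12,310 + $37,027 = $172,486 (under)
July 2020–December 2020: $32,363 + $12,130 + $58,085 + $12,310 + $37,027 + $115,540 = $267,455 (over)
At least one window exceeds $221,000.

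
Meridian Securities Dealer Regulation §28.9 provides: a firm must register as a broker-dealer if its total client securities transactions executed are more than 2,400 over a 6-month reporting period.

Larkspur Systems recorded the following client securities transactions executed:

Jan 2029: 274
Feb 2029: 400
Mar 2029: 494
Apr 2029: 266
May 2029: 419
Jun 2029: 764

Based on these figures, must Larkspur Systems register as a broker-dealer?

Yes

Total client securities transactions executed: 274 + 400 + 494 + 266 + 419 + 764 = 2,617.
2,617 > 2,400, so the threshold is exceeded.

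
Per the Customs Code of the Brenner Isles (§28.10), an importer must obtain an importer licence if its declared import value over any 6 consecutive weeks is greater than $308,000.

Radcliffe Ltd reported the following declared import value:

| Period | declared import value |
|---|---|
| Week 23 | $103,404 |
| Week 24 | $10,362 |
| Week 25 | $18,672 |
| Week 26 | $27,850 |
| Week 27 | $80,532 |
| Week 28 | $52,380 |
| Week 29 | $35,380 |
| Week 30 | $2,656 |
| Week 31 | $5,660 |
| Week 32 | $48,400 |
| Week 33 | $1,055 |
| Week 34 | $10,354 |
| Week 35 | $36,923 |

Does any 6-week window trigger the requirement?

No

Week 23–Week 28: $103,404 + $10,362 + $18,672 + $27,850 + $80,532 + $52,380 = $293,200 (under)
Week 24–Week 29: $10,362 + $18,672 + $27,850 + $80,532 + $52,380 + $35,380 = $225,176 (under)
Week 25–Week 30: $18,672 + $27,850 + $80,532 + $52,380 + $35,380 + $2,656 = $217,470 (under)
Week 26–Week 31: $27,850 + $80,532 + $52,380 + $35,380 + $2,656 + $5,660 = $204,458 (under)
Week 27–Week 32: $80,532 + $52,380 + $35,380 + $2,656 + $5,660 + $48,400 = $225,008 (under)
Week 28–Week 33: $52,380 + $35,380 + $2,656 + $5,660 + $48,400 + $1,055 = $145,531 (under)
Week 29–Week 34: $35,380 + $2,656 + $5,660 + $48,400 + $1,055 + $10,354 = $103,505 (under)
Week 30–Week 35: $2,656 + $5,660 + $48,400 + $1,055 + $10,354 + $36,923 = $105,048 (under)
No window exceeds $308,000.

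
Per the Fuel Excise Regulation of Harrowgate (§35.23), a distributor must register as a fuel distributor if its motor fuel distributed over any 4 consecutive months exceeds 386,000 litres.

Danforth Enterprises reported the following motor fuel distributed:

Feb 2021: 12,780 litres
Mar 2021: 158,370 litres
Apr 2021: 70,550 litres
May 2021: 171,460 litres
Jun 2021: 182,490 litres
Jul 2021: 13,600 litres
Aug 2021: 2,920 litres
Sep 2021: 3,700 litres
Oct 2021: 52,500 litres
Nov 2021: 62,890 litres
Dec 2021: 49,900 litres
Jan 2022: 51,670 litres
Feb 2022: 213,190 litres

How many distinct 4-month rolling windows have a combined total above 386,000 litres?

3

Feb 2021–May 2021: 12,780 litres + 158,370 litres + 70,550 litres + 171,460 litres = 413,160 litres (over)
Mar 2021–Jun 2021: 158,370 litres + 70,550 litres + 171,460 litres + 182,490 litres = 582,870 litres (over)
Apr 2021–Jul 2021: 70,550 litres + 171,460 litres + 182,490 litres + 13,600 litres = 438,100 litres (over)
May 2021–Aug 2021: 171,460 litres + 182,490 litres + 13,600 litres + 2,920 litres = 370,470 litres (under)
Jun 2021–Sep 2021: 182,490 litres + 13,600 litres + 2,920 litres + 3,700 litres = 202,710 litres (under)
Jul 2021–Oct 2021: 13,600 litres + 2,920 litres + 3,700 litres + 52,500 litres = 72,720 litres (under)
Aug 2021–Nov 2021: 2,920 litres + 3,700 litres + 52,500 litres + 62,890 litres = 122,010 litres (under)
Sep 2021–Dec 2021: 3,700 litres + 52,500 litres + 62,890 litres + 49,900 litres = 168,990 litres (under)
Oct 2021–Jan 2022: 52,500 litres + 62,890 litres + 49,900 litres + 51,670 litres = 216,960 litres (under)
Nov 2021–Feb 2022: 62,890 litres + 49,900 litres + 51,670 litres + 213,190 litres = 377,650 litres (under)
3 windows exceed the threshold.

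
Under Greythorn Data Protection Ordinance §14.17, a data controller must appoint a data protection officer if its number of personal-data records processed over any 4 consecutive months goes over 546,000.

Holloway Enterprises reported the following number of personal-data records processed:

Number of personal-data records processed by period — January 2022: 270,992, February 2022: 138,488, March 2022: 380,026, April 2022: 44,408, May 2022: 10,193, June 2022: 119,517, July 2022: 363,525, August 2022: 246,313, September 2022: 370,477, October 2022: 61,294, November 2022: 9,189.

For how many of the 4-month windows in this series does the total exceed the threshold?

January 2022–April 2022: 270,992 + 138,488 + 380,026 + 44,408 = 833,914 (over)
February 2022–May 2022: 138,488 + 380,026 + 44,408 + 10,193 = 573,115 (over)
March 2022–June 2022: 380,026 + 44,408 + 10,193 + 119,517 = 554,144 (over)
April 2022–July 2022: 44,408 + 10,193 + 119,517 + 363,525 = 537,643 (under)
May 2022–August 2022: 10,193 + 119,517 + 363,525 + 246,313 = 739,548 (over)
June 2022–September 2022: 119,517 + 363,525 + 246,313 + 370,477 = 1,099,832 (over)
July 2022–October 2022: 363,525 + 246,313 + 370,477 + 61,294 = 1,041,609 (over)
August 2022–November 2022: 246,313 + 370,477 + 61,294 + 9,189 = 687,273 (over)
7 windows exceed the threshold.

7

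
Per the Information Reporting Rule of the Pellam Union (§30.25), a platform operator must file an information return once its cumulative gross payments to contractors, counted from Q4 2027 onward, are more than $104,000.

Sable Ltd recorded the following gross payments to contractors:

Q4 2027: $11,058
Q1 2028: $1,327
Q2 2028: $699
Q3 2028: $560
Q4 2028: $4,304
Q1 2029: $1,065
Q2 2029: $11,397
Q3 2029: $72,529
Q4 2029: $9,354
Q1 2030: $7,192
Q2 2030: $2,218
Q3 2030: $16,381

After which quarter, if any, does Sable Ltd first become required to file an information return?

Through Q4 2027: $11,058
Through Q1 2028: $12,385
Through Q2 2028: $13,084
Through Q3 2028: $13,644
Through Q4 2028: $17,948
Through Q1 2029: $19,013
Through Q2 2029: $30,410
Through Q3 2029: $102,939
Through Q4 2029: $112,293 ← exceeds threshold

Q4 2029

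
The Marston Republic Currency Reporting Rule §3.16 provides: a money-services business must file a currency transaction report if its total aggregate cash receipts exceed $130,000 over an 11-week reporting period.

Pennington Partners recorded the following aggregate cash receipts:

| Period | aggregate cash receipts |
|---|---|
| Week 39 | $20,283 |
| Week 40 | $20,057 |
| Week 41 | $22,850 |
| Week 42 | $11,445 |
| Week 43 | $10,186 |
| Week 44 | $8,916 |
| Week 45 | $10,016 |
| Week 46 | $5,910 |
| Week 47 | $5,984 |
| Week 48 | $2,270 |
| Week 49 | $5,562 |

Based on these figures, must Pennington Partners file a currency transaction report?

No

Total aggregate cash receipts: $20,283 + $20,057 + $22,850 + $11,445 + $10,186 + $8,916 + $10,016 + $5,910 + $5,984 + $2,270 + $5,562 = $123,479.
$123,479 ≤ $130,000, so the threshold is not exceeded.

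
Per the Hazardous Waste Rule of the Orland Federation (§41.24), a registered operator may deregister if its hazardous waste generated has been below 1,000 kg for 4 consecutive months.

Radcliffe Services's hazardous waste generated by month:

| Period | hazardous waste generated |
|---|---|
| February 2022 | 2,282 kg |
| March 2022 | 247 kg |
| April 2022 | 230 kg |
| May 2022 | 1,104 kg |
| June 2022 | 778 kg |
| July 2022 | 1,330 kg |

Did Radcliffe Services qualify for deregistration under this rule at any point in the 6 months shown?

No

Months below 1,000 kg: March 2022, April 2022, June 2022.
Longest run of consecutive months below the threshold: 2.
2 < 4, so Radcliffe Services never became eligible.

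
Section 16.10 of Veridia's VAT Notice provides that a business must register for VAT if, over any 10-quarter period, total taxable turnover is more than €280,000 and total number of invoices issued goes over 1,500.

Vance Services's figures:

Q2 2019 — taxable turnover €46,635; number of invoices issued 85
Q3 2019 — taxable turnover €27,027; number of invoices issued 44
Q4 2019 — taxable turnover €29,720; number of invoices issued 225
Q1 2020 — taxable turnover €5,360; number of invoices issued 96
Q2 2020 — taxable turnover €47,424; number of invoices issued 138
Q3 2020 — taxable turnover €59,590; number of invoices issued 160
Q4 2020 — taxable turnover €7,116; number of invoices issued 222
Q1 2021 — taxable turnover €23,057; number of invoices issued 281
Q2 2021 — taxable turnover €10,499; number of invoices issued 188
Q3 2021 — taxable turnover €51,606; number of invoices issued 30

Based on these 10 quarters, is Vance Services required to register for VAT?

Total taxable turnover: €46,635 + €27,027 + €29,720 + €5,360 + €47,424 + €59,590 + €7,116 + €23,057 + €10,499 + €51,606 = €308,034 (> €280,000).
Total number of invoices issued: 85 + 44 + 225 + 96 + 138 + 160 + 222 + 281 + 188 + 30 = 1,469 (≤ 1,500).
The test is 'and': the rule requires both, and at least one is not exceeded.

No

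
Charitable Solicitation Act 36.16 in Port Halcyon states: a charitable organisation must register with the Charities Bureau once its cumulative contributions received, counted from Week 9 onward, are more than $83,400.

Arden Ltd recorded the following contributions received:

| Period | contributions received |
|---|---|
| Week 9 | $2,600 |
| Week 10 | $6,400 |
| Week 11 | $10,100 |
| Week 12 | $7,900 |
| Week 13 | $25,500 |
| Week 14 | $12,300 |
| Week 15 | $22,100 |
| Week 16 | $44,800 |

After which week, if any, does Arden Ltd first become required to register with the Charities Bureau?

Through Week 9: $2,600
Through Week 10: $9,000
Through Week 11: $19,100
Through Week 12: $27,000
Through Week 13: $52,500
Through Week 14: $64,800
Through Week 15: $86,900 ← exceeds threshold

Week 15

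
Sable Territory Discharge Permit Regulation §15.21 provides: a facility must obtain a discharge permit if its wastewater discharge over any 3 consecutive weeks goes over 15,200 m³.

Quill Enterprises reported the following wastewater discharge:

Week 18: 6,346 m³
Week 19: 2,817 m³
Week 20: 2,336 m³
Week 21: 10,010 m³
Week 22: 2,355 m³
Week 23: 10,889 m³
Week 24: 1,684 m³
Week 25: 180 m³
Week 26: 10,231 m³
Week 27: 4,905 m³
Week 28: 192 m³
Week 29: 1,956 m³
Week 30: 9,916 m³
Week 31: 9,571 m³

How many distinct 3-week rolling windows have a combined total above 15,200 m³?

Week 18–Week 20: 6,346 m³ + 2,817 m³ + 2,336 m³ = 11,499 m³ (under)
Week 19–Week 21: 2,817 m³ + 2,336 m³ + 10,010 m³ = 15,163 m³ (under)
Week 20–Week 22: 2,336 m³ + 10,010 m³ + 2,355 m³ = 14,701 m³ (under)
Week 21–Week 23: 10,010 m³ + 2,355 m³ + 10,889 m³ = 23,254 m³ (over)
Week 22–Week 24: 2,355 m³ + 10,889 m³ + 1,684 m³ = 14,928 m³ (under)
Week 23–Week 25: 10,889 m³ + 1,684 m³ + 180 m³ = 12,753 m³ (under)
Week 24–Week 26: 1,684 m³ + 180 m³ + 10,231 m³ = 12,095 m³ (under)
Week 25–Week 27: 180 m³ + 10,231 m³ + 4,905 m³ = 15,316 m³ (over)
Week 26–Week 28: 10,231 m³ + 4,905 m³ + 192 m³ = 15,328 m³ (over)
Week 27–Week 29: 4,905 m³ + 192 m³ + 1,956 m³ = 7,053 m³ (under)
Week 28–Week 30: 192 m³ + 1,956 m³ + 9,916 m³ = 12,064 m³ (under)
Week 29–Week 31: 1,956 m³ + 9,916 m³ + 9,571 m³ = 21,443 m³ (over)
4 windows exceed the threshold.

4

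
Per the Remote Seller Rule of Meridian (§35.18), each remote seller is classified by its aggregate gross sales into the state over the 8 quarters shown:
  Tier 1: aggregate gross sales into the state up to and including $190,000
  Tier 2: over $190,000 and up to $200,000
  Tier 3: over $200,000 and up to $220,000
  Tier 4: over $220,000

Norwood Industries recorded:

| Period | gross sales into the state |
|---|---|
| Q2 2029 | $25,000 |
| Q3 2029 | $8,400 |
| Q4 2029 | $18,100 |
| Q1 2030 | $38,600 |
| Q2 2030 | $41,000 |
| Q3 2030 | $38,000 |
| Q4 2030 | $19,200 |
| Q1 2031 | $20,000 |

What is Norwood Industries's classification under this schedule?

Tier 3

Aggregate gross sales into the state: $25,000 + $8,400 + $18,100 + $38,600 + $41,000 + $38,000 + $19,200 + $20,000 = $208,300.
$200,000 < $208,300 ≤ $220,000, so Tier 3 applies.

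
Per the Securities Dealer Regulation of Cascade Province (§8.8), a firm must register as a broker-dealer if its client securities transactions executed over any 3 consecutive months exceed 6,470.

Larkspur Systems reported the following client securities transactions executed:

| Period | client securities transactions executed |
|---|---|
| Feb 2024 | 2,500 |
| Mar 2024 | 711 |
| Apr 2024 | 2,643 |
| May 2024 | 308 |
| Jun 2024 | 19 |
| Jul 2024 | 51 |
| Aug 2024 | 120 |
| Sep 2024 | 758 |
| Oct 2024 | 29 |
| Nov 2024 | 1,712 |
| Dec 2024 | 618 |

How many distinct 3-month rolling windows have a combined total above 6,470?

0

Feb 2024–Apr 2024: 2,500 + 711 + 2,643 = 5,854 (under)
Mar 2024–May 2024: 711 + 2,643 + 308 = 3,662 (under)
Apr 2024–Jun 2024: 2,643 + 308 + 19 = 2,970 (under)
May 2024–Jul 2024: 308 + 19 + 51 = 378 (under)
Jun 2024–Aug 2024: 19 + 51 + 120 = 190 (under)
Jul 2024–Sep 2024: 51 + 120 + 758 = 929 (under)
Aug 2024–Oct 2024: 120 + 758 + 29 = 907 (under)
Sep 2024–Nov 2024: 758 + 29 + 1,712 = 2,499 (under)
Oct 2024–Dec 2024: 29 + 1,712 + 618 = 2,359 (under)
0 windows exceed the threshold.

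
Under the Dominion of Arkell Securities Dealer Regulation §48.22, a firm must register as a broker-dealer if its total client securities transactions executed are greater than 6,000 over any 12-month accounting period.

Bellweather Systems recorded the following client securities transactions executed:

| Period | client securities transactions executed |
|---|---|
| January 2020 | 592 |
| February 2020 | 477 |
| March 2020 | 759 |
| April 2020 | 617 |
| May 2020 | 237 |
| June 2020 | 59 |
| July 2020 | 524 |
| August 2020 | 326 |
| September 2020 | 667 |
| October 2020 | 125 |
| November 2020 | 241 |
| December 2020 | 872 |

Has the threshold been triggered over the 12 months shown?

Total client securities transactions executed: 592 + 477 + 759 + 617 + 237 + 59 + 524 + 326 + 667 + 125 + 241 + 872 = 5,496.
5,496 ≤ 6,000, so the threshold is not exceeded.

No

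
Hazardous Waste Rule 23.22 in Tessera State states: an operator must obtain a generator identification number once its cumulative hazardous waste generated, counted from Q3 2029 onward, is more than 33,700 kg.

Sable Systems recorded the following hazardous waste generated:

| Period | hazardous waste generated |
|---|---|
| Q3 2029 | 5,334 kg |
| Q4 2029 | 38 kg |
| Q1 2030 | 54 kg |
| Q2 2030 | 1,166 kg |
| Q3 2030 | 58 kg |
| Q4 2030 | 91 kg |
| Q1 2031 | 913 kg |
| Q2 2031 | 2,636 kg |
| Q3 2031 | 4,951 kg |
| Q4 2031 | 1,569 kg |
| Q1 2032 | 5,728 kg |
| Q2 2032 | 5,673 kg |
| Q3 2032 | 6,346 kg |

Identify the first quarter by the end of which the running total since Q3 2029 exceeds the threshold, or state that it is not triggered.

Q3 2032

Through Q3 2029: 5,334 kg
Through Q4 2029: 5,372 kg
Through Q1 2030: 5,426 kg
Through Q2 2030: 6,592 kg
Through Q3 2030: 6,650 kg
Through Q4 2030: 6,741 kg
Through Q1 2031: 7,654 kg
Through Q2 2031: 10,290 kg
Through Q3 2031: 15,241 kg
Through Q4 2031: 16,810 kg
Through Q1 2032: 22,538 kg
Through Q2 2032: 28,211 kg
Through Q3 2032: 34,557 kg ← exceeds threshold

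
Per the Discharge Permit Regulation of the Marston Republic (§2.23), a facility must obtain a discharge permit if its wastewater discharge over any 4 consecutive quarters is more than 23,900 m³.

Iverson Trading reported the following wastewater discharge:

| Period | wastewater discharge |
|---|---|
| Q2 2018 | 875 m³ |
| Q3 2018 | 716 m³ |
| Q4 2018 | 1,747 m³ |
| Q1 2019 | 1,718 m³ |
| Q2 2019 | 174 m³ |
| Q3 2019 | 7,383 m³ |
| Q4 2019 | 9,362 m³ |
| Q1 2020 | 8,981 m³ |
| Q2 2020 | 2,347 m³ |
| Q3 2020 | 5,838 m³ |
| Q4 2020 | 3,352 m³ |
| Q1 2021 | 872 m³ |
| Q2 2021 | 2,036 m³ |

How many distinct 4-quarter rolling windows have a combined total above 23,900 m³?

3

Q2 2018–Q1 2019: 875 m³ + 716 m³ + 1,747 m³ + 1,718 m³ = 5,056 m³ (under)
Q3 2018–Q2 2019: 716 m³ + 1,747 m³ + 1,718 m³ + 174 m³ = 4,355 m³ (under)
Q4 2018–Q3 2019: 1,747 m³ + 1,718 m³ + 174 m³ + 7,383 m³ = 11,022 m³ (under)
Q1 2019–Q4 2019: 1,718 m³ + 174 m³ + 7,383 m³ + 9,362 m³ = 18,637 m³ (under)
Q2 2019–Q1 2020: 174 m³ + 7,383 m³ + 9,362 m³ + 8,981 m³ = 25,900 m³ (over)
Q3 2019–Q2 2020: 7,383 m³ + 9,362 m³ + 8,981 m³ + 2,347 m³ = 28,073 m³ (over)
Q4 2019–Q3 2020: 9,362 m³ + 8,981 m³ + 2,347 m³ + 5,838 m³ = 26,528 m³ (over)
Q1 2020–Q4 2020: 8,981 m³ + 2,347 m³ + 5,838 m³ + 3,352 m³ = 20,518 m³ (under)
Q2 2020–Q1 2021: 2,347 m³ + 5,838 m³ + 3,352 m³ + 872 m³ = 12,409 m³ (under)
Q3 2020–Q2 2021: 5,838 m³ + 3,352 m³ + 872 m³ + 2,036 m³ = 12,098 m³ (under)
3 windows exceed the threshold.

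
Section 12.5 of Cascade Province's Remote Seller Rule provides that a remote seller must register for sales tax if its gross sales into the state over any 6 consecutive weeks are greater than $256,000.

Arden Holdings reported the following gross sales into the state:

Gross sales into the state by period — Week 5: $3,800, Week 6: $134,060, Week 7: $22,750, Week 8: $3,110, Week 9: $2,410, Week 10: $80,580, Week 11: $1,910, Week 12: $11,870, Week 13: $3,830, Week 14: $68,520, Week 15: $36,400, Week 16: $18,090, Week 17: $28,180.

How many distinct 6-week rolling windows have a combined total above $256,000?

Week 5–Week 10: $3,800 + $134,060 + $22,750 + $3,110 + $2,410 + $80,580 = $246,710 (under)
Week 6–Week 11: $134,060 + $22,750 + $3,110 + $2,410 + $80,580 + $1,910 = $244,820 (under)
Week 7–Week 12: $22,750 + $3,110 + $2,410 + $80,580 + $1,910 + $11,870 = $122,630 (under)
Week 8–Week 13: $3,110 + $2,410 + $80,580 + $1,910 + $11,870 + $3,830 = $103,710 (under)
Week 9–Week 14: $2,410 + $80,580 + $1,910 + $11,870 + $3,830 + $68,520 = $169,120 (under)
Week 10–Week 15: $80,580 + $1,910 + $11,870 + $3,830 + $68,520 + $36,400 = $203,110 (under)
Week 11–Week 16: $1,910 + $11,870 + $3,830 + $68,520 + $36,400 + $18,090 = $140,620 (under)
Week 12–Week 17: $11,870 + $3,830 + $68,520 + $36,400 + $18,090 + $28,180 = $166,890 (under)
0 windows exceed the threshold.

0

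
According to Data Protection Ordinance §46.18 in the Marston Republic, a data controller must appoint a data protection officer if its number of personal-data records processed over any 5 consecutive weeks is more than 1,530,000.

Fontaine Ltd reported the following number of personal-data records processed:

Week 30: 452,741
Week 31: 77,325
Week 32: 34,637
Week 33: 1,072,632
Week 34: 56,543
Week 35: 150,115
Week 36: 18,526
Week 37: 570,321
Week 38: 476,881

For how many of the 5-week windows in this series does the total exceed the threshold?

2

Week 30–Week 34: 452,741 + 77,325 + 34,637 + 1,072,632 + 56,543 = 1,693,878 (over)
Week 31–Week 35: 77,325 + 34,637 + 1,072,632 + 56,543 + 150,115 = 1,391,252 (under)
Week 32–Week 36: 34,637 + 1,072,632 + 56,543 + 150,115 + 18,526 = 1,332,453 (under)
Week 33–Week 37: 1,072,632 + 56,543 + 150,115 + 18,526 + 570,321 = 1,868,137 (over)
Week 34–Week 38: 56,543 + 150,115 + 18,526 + 570,321 + 476,881 = 1,272,386 (under)
2 windows exceed the threshold.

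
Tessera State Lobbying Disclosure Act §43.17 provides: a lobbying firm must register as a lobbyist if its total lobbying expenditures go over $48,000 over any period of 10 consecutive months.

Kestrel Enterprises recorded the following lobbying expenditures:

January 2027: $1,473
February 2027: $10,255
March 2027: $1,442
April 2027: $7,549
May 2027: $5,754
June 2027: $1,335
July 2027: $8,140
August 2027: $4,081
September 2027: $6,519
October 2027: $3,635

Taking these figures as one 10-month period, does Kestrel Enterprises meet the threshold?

Total lobbying expenditures: $1,473 + $10,255 + $1,442 + $7,549 + $5,754 + $1,335 + $8,140 + $4,081 + $6,519 + $3,635 = $50,183.
$50,183 > $48,000, so the threshold is exceeded.

Yes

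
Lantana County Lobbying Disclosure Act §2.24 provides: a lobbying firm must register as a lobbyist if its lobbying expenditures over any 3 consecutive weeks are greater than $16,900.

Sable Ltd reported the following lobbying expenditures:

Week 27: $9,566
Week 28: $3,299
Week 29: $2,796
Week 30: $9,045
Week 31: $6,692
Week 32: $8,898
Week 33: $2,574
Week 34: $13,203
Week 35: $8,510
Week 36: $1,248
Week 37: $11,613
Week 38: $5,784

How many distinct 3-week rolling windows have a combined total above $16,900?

Week 27–Week 29: $9,566 + $3,299 + $2,796 = $15,661 (under)
Week 28–Week 30: $3,299 + $2,796 + $9,045 = $15,140 (under)
Week 29–Week 31: $2,796 + $9,045 + $6,692 = $18,533 (over)
Week 30–Week 32: $9,045 + $6,692 + $8,898 = $24,635 (over)
Week 31–Week 33: $6,692 + $8,898 + $2,574 = $18,164 (over)
Week 32–Week 34: $8,898 + $2,574 + $13,203 = $24,675 (over)
Week 33–Week 35: $2,574 + $13,203 + $8,510 = $24,287 (over)
Week 34–Week 36: $13,203 + $8,510 + $1,248 = $22,961 (over)
Week 35–Week 37: $8,510 + $1,248 + $11,613 = $21,371 (over)
Week 36–Week 38: $1,248 + $11,613 + $5,784 = $18,645 (over)
8 windows exceed the threshold.

8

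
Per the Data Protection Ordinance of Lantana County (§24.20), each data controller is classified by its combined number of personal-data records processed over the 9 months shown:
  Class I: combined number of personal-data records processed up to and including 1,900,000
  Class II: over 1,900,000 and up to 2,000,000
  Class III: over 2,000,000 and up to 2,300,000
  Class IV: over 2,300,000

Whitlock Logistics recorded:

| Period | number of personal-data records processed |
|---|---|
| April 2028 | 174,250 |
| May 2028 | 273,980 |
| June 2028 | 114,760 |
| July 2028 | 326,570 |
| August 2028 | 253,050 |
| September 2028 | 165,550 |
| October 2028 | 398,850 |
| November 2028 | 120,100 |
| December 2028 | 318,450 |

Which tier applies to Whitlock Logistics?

Combined number of personal-data records processed: 174,250 + 273,980 + 114,760 + 326,570 + 253,050 + 165,550 + 398,850 + 120,100 + 318,450 = 2,145,560.
2,000,000 < 2,145,560 ≤ 2,300,000, so Class III applies.

Class III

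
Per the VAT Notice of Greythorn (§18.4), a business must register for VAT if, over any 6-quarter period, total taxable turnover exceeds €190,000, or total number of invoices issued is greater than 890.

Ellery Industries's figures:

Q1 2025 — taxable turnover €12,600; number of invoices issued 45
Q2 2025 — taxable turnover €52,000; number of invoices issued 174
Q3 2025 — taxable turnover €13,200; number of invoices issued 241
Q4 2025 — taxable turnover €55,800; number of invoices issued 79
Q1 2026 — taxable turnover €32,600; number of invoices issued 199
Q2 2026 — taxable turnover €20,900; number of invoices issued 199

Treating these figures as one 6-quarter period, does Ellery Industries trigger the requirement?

Total taxable turnover: €12,600 + €52,000 + €13,200 + €55,800 + €32,600 + €20,900 = €187,100 (≤ €190,000).
Total number of invoices issued: 45 + 174 + 241 + 79 + 199 + 199 = 937 (> 890).
The test is 'or': at least one threshold is exceeded.

Yes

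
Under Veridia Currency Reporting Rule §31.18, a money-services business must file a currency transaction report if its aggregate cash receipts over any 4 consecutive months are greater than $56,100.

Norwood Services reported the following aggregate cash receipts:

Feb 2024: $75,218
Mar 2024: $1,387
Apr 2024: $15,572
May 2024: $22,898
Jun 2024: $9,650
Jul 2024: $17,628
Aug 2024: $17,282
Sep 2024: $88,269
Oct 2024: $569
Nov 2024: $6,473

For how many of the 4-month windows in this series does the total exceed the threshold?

Feb 2024–May 2024: $75,218 + $1,387 + $15,572 + $22,898 = $115,075 (over)
Mar 2024–Jun 2024: $1,387 + $15,572 + $22,898 + $9,650 = $49,507 (under)
Apr 2024–Jul 2024: $15,572 + $22,898 + $9,650 + $17,628 = $65,748 (over)
May 2024–Aug 2024: $22,898 + $9,650 + $17,628 + $17,282 = $67,458 (over)
Jun 2024–Sep 2024: $9,650 + $17,628 + $17,282 + $88,269 = $132,829 (over)
Jul 2024–Oct 2024: $17,628 + $17,282 + $88,269 + $569 = $123,748 (over)
Aug 2024–Nov 2024: $17,282 + $88,269 + $569 + $6,473 = $112,593 (over)
6 windows exceed the threshold.

6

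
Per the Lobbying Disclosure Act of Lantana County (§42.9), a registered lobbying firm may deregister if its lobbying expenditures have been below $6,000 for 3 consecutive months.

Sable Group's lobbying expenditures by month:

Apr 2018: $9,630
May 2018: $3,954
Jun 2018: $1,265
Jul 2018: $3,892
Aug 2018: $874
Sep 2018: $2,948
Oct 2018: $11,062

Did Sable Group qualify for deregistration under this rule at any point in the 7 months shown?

Months below $6,000: May 2018, Jun 2018, Jul 2018, Aug 2018, Sep 2018.
Longest run of consecutive months below the threshold: 5.
5 ≥ 3, so Sable Group became eligible.

Yes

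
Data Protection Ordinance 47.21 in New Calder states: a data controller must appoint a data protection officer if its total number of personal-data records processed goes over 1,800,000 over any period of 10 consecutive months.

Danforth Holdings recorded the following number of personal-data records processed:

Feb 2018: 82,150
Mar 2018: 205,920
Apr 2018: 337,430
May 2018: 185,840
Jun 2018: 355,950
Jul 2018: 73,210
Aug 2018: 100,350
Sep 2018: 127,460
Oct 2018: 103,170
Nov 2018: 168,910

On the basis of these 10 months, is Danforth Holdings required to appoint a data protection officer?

Total number of personal-data records processed: 82,150 + 205,920 + 337,430 + 185,840 + 355,950 + 73,210 + 100,350 + 127,460 + 103,170 + 168,910 = 1,740,390.
1,740,390 ≤ 1,800,000, so the threshold is not exceeded.

No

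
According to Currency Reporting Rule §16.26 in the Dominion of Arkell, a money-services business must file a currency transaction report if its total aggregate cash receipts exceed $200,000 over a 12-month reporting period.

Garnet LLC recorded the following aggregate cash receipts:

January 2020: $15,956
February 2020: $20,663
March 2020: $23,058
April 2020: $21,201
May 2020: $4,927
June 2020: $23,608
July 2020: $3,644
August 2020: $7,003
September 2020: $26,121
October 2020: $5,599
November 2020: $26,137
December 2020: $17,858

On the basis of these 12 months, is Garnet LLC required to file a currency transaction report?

Total aggregate cash receipts: $15,956 + $20,663 + $23,058 + $21,201 + $4,927 + $23,608 + $3,644 + $7,003 + $26,121 + $5,599 + $26,137 + $17,858 = $195,775.
$195,775 ≤ $200,000, so the threshold is not exceeded.

No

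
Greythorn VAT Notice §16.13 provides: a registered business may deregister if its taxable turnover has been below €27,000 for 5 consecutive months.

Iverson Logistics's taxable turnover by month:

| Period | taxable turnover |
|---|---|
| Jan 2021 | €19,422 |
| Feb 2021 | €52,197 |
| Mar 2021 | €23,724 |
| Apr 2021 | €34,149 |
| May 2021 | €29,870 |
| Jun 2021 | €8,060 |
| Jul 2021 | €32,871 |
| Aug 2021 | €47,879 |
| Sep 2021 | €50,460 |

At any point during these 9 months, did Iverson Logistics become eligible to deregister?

No

Months below €27,000: Jan 2021, Mar 2021, Jun 2021.
Longest run of consecutive months below the threshold: 1.
1 < 5, so Iverson Logistics never became eligible.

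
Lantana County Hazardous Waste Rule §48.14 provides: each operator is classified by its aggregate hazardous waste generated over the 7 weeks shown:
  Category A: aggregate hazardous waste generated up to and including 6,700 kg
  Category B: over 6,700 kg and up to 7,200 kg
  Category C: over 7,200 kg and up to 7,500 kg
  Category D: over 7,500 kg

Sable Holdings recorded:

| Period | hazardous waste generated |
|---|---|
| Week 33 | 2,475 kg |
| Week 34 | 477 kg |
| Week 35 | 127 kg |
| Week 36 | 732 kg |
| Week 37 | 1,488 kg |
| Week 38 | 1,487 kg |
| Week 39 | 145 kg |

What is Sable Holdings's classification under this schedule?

Category B

Aggregate hazardous waste generated: 2,475 kg + 477 kg + 127 kg + 732 kg + 1,488 kg + 1,487 kg + 145 kg = 6,931 kg.
6,700 kg < 6,931 kg ≤ 7,200 kg, so Category B applies.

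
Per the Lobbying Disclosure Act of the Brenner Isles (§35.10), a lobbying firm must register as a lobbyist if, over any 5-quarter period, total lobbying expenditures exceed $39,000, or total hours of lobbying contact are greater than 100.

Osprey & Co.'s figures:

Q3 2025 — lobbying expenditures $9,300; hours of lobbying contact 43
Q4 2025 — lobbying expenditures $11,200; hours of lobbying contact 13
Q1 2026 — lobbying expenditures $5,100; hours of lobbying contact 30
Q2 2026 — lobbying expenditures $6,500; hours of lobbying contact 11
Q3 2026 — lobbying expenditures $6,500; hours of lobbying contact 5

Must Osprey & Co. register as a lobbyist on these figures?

Yes

Total lobbying expenditures: $9,300 + $11,200 + $5,100 + $6,500 + $6,500 = $38,600 (≤ $39,000).
Total hours of lobbying contact: 43 + 13 + 30 + 11 + 5 = 102 (> 100).
The test is 'or': at least one threshold is exceeded.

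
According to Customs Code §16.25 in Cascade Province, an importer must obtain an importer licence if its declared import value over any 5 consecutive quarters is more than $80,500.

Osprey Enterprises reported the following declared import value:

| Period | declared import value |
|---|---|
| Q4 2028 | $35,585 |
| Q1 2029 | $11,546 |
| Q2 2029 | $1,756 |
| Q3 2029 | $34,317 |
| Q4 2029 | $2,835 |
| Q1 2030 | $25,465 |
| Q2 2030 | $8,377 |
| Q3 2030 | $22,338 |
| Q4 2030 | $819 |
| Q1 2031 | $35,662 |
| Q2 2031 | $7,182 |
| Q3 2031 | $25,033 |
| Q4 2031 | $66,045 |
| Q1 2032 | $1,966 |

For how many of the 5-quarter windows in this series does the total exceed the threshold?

6

Q4 2028–Q4 2029: $35,585 + $11,546 + $1,756 + $34,317 + $2,835 = $86,039 (over)
Q1 2029–Q1 2030: $11,546 + $1,756 + $34,317 + $2,835 + $25,465 = $75,919 (under)
Q2 2029–Q2 2030: $1,756 + $34,317 + $2,835 + $25,465 + $8,377 = $72,750 (under)
Q3 2029–Q3 2030: $34,317 + $2,835 + $25,465 + $8,377 + $22,338 = $93,332 (over)
Q4 2029–Q4 2030: $2,835 + $25,465 + $8,377 + $22,338 + $819 = $59,834 (under)
Q1 2030–Q1 2031: $25,465 + $8,377 + $22,338 + $819 + $35,662 = $92,661 (over)
Q2 2030–Q2 2031: $8,377 + $22,338 + $819 + $35,662 + $7,182 = $74,378 (under)
Q3 2030–Q3 2031: $22,338 + $819 + $35,662 + $7,182 + $25,033 = $91,034 (over)
Q4 2030–Q4 2031: $819 + $35,662 + $7,182 + $25,033 + $66,045 = $134,741 (over)
Q1 2031–Q1 2032: $35,662 + $7,182 + $25,033 + $66,045 + $1,966 = $135,888 (over)
6 windows exceed the threshold.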